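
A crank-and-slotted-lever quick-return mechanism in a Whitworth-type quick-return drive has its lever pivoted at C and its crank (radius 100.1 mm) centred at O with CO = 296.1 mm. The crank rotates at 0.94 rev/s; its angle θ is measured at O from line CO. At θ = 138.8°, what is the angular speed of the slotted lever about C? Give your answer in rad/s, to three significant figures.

1.37

ω = 5.906 rad/s (from 0.94 rev/s).
Crank pin A relative to C: A = (d + r cosθ, r sinθ); lever angle φ = atan2(r sinθ, d + r cosθ).
Differentiating tanφ: φ̇ = rω(d cosθ + r)/(d² + r² + 2dr cosθ).
d² + r² + 2dr cosθ = |CA|² = 0.0530927 m²;  d cosθ + r = -0.12269 m.
|ω_lever| = |0.1001·5.906·-0.12269| / 0.0530927 = 1.3662 rad/s.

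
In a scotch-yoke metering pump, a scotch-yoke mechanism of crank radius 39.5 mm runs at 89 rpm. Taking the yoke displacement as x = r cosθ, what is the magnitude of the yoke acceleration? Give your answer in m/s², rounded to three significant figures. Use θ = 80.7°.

0.554

ω = 9.32 rad/s (from 89 rpm).
x = r cosθ ⇒ ẍ = −rω² cosθ (ω constant).
|a| = rω²|cosθ| = 0.0395·(9.32)²·|cos 80.7°| = 0.55448 m/s².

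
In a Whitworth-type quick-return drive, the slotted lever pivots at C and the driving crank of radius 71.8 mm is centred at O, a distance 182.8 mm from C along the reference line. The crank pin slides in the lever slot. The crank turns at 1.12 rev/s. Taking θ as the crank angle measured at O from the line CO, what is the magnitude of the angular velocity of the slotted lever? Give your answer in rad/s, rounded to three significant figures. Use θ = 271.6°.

0.989

ω = 7.037 rad/s (from 1.12 rev/s).
Crank pin A relative to C: A = (d + r cosθ, r sinθ); lever angle φ = atan2(r sinθ, d + r cosθ).
Differentiating tanφ: φ̇ = rω(d cosθ + r)/(d² + r² + 2dr cosθ).
d² + r² + 2dr cosθ = |CA|² = 0.039304 m²;  d cosθ + r = +0.076904 m.
|ω_lever| = |0.0718·7.037·+0.076904| / 0.039304 = 0.98863 rad/s.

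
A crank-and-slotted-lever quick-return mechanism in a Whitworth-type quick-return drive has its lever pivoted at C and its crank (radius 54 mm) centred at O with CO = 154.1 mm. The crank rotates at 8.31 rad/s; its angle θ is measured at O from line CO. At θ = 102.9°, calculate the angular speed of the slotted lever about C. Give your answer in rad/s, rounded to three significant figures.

ω = 8.31 rad/s
Crank pin A relative to C: A = (d + r cosθ, r sinθ); lever angle φ = atan2(r sinθ, d + r cosθ).
Differentiating tanφ: φ̇ = rω(d cosθ + r)/(d² + r² + 2dr cosθ).
d² + r² + 2dr cosθ = |CA|² = 0.0229473 m²;  d cosθ + r = +0.019597 m.
|ω_lever| = |0.054·8.31·+0.019597| / 0.0229473 = 0.38323 rad/s.

0.383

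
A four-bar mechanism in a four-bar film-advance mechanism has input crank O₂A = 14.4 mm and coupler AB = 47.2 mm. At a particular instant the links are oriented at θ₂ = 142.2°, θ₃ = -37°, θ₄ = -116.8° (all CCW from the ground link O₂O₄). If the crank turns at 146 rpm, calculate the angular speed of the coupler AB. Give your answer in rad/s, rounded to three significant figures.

4.65

ω₂ = 15.29 rad/s (from 146 rpm).
Differentiating the loop-closure r₂e^{iθ₂}+r₃e^{iθ₃}=r₁+r₄e^{iθ₄} gives r₂ω₂e^{iθ₂}+r₃ω₃e^{iθ₃}=r₄ω₄e^{iθ₄}.
Eliminating the other unknown: ω₃ = r₂ω₂ sin(θ₄−θ₂) / [r₃ sin(θ₃−θ₄)].
Numerator sine = +0.98163; denominator sine = +0.98420.
Result = 0.0144·15.29·(+0.98163) / (0.0472·(+0.98420)) = +4.6523 rad/s; magnitude 4.6523 rad/s.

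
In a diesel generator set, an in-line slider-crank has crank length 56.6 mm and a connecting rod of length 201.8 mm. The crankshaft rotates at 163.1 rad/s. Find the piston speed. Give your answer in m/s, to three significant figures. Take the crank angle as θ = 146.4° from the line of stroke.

ω = 163.1 rad/s
For an in-line slider-crank, x = r cosθ + √(L² − r² sin²θ), so v = −rω sinθ·[1 + r cosθ/√(L² − r² sin²θ)].
With r = 0.0566 m, L = 0.2018 m, θ = 146.4°: √(L² − r² sin²θ) = 0.19935 m.
v = −0.0566·163.1·0.55339·[1 + 0.0566·-0.83292/0.19935] = -3.9005 m/s.
|v| = 3.9005 m/s.

3.90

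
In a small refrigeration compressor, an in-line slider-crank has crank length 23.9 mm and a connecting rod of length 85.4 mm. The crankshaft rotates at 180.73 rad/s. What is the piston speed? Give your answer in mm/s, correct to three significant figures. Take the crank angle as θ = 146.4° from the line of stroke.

ω = 180.7 rad/s
For an in-line slider-crank, x = r cosθ + √(L² − r² sin²θ), so v = −rω sinθ·[1 + r cosθ/√(L² − r² sin²θ)].
With r = 0.0239 m, L = 0.0854 m, θ = 146.4°: √(L² − r² sin²θ) = 0.08437 m.
v = −0.0239·180.7·0.55339·[1 + 0.0239·-0.83292/0.08437] = -1.8263 m/s.
|v| = 1.8263 m/s = 1826.3 mm/s.

1830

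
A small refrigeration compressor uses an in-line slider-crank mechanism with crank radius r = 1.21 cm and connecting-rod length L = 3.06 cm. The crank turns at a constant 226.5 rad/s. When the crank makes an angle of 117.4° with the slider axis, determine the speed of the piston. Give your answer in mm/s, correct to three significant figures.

ω = 226.5 rad/s
For an in-line slider-crank, x = r cosθ + √(L² − r² sin²θ), so v = −rω sinθ·[1 + r cosθ/√(L² − r² sin²θ)].
With r = 0.0121 m, L = 0.0306 m, θ = 117.4°: √(L² − r² sin²θ) = 0.028652 m.
v = −0.0121·226.5·0.88782·[1 + 0.0121·-0.46020/0.028652] = -1.9603 m/s.
|v| = 1.9603 m/s = 1960.3 mm/s.

1960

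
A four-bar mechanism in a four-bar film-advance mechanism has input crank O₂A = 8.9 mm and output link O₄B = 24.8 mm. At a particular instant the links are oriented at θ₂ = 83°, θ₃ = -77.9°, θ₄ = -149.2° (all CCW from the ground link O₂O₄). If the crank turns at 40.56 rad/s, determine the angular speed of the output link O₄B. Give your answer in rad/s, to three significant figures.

5.03

ω₂ = 40.56 rad/s
Differentiating the loop-closure r₂e^{iθ₂}+r₃e^{iθ₃}=r₁+r₄e^{iθ₄} gives r₂ω₂e^{iθ₂}+r₃ω₃e^{iθ₃}=r₄ω₄e^{iθ₄}.
Eliminating the other unknown: ω₄ = r₂ω₂ sin(θ₂−θ₃) / [r₄ sin(θ₄−θ₃)].
Numerator sine = +0.32722; denominator sine = -0.94721.
Result = 0.0089·40.56·(+0.32722) / (0.0248·(-0.94721)) = -5.0284 rad/s; magnitude 5.0284 rad/s.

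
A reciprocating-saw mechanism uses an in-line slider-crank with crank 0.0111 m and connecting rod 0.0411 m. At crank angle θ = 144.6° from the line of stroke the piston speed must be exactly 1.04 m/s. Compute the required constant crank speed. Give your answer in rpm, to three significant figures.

1990

For an in-line slider-crank, |v_piston| = rω|sinθ|·[1 + r cosθ/√(L² − r² sin²θ)].
With r = 0.0111 m, L = 0.0411 m, θ = 144.6°: the bracketed kinematic factor |dx/dθ| = 0.0049968 m.
ω = v/|dx/dθ| = 1.04/0.0049968 = 208.13 rad/s.
N = 60ω/(2π) = 1987.5 rpm.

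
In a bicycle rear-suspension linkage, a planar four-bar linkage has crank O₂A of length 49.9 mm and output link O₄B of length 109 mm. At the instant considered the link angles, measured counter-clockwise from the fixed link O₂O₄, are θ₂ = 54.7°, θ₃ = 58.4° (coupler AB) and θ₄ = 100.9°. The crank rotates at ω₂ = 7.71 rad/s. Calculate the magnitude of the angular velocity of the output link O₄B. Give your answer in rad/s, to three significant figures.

0.337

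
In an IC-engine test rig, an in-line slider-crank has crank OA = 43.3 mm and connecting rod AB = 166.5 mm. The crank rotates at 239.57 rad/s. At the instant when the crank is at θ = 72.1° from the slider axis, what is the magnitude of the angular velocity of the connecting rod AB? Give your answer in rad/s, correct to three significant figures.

19.8

ω = 239.6 rad/s
The rod makes angle φ with the slider axis where L sinφ = r sinθ; differentiating, L cosφ·φ̇ = r ω cosθ.
L cosφ = √(L² − r² sin²θ) = 0.16132 m.
|ω_rod| = r ω |cosθ| / √(L² − r² sin²θ) = 0.0433·239.6·0.30736/0.16132 = 19.764 rad/s.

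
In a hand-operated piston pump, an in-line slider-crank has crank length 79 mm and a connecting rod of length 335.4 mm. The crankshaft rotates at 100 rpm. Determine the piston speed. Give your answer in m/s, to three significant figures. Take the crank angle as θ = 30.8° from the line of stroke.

0.510

ω = 2π·100/60 = 10.47 rad/s
For an in-line slider-crank, x = r cosθ + √(L² − r² sin²θ), so v = −rω sinθ·[1 + r cosθ/√(L² − r² sin²θ)].
With r = 0.079 m, L = 0.3354 m, θ = 30.8°: √(L² − r² sin²θ) = 0.33295 m.
v = −0.079·10.47·0.51204·[1 + 0.079·0.85896/0.33295] = -0.50994 m/s.
|v| = 0.50994 m/s.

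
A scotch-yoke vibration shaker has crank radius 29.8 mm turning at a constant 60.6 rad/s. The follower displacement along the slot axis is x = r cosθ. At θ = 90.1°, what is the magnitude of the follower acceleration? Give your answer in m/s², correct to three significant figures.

0.191

ω = 60.6 rad/s
x = r cosθ ⇒ ẍ = −rω² cosθ (ω constant).
|a| = rω²|cosθ| = 0.0298·(60.6)²·|cos 90.1°| = 0.191 m/s².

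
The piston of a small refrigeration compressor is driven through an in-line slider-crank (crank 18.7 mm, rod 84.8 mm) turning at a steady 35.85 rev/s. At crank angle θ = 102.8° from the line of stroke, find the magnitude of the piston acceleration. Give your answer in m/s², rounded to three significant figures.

403

ω = 2π·35.9 = 225.3 rad/s
x(θ) = r cosθ + √(L² − r² sin²θ); with ω constant, a = ω²·d²x/dθ².
d²x/dθ² = −r cosθ − r²(cos2θ)/√u − r⁴ sin²2θ/(4u^{3/2}),  u = L² − r² sin²θ = 0.00685851 m².
Substituting r = 0.0187 m, L = 0.0848 m, θ = 102.8°: d²x/dθ² = +0.0079409 m.
a = ω²·d²x/dθ² = (225.3)²·(+0.0079409) = +402.91 m/s²;  |a| = 402.91 m/s².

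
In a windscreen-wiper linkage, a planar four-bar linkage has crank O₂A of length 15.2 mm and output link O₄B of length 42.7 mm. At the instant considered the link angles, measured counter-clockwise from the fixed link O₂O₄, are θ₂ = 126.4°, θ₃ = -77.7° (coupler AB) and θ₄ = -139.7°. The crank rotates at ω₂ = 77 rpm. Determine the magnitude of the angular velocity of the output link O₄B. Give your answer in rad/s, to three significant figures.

1.33

ω₂ = 8.063 rad/s (from 77 rpm).
Differentiating the loop-closure r₂e^{iθ₂}+r₃e^{iθ₃}=r₁+r₄e^{iθ₄} gives r₂ω₂e^{iθ₂}+r₃ω₃e^{iθ₃}=r₄ω₄e^{iθ₄}.
Eliminating the other unknown: ω₄ = r₂ω₂ sin(θ₂−θ₃) / [r₄ sin(θ₄−θ₃)].
Numerator sine = -0.40833; denominator sine = -0.88295.
Result = 0.0152·8.063·(-0.40833) / (0.0427·(-0.88295)) = +1.3274 rad/s; magnitude 1.3274 rad/s.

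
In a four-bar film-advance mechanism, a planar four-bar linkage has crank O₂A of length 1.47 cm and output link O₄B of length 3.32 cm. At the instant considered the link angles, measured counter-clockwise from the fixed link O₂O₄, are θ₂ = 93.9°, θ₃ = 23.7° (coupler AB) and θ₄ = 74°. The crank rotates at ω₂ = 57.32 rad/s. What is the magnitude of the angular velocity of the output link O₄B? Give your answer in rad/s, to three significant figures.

31.0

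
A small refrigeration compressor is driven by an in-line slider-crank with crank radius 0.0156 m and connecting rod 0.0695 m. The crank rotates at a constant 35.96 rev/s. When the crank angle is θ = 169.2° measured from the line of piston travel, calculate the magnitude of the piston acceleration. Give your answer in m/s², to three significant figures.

616

ω = 2π·36 = 225.9 rad/s
x(θ) = r cosθ + √(L² − r² sin²θ); with ω constant, a = ω²·d²x/dθ².
d²x/dθ² = −r cosθ − r²(cos2θ)/√u − r⁴ sin²2θ/(4u^{3/2}),  u = L² − r² sin²θ = 0.00482171 m².
Substituting r = 0.0156 m, L = 0.0695 m, θ = 169.2°: d²x/dθ² = +0.012059 m.
a = ω²·d²x/dθ² = (225.9)²·(+0.012059) = +615.62 m/s²;  |a| = 615.62 m/s².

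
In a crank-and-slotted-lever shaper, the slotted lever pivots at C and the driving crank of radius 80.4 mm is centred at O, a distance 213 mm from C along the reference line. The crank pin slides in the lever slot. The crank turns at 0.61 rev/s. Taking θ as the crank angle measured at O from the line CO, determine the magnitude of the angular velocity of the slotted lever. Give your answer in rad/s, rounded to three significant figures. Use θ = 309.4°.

ω = 3.833 rad/s (from 0.61 rev/s).
Crank pin A relative to C: A = (d + r cosθ, r sinθ); lever angle φ = atan2(r sinθ, d + r cosθ).
Differentiating tanφ: φ̇ = rω(d cosθ + r)/(d² + r² + 2dr cosθ).
d² + r² + 2dr cosθ = |CA|² = 0.0735729 m²;  d cosθ + r = +0.2156 m.
|ω_lever| = |0.0804·3.833·+0.2156| / 0.0735729 = 0.90301 rad/s.

0.903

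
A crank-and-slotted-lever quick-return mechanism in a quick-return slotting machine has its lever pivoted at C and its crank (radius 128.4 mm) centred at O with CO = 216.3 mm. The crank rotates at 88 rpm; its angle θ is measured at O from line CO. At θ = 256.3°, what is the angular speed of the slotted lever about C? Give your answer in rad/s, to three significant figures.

1.82

ω = 9.215 rad/s (from 88 rpm).
Crank pin A relative to C: A = (d + r cosθ, r sinθ); lever angle φ = atan2(r sinθ, d + r cosθ).
Differentiating tanφ: φ̇ = rω(d cosθ + r)/(d² + r² + 2dr cosθ).
d² + r² + 2dr cosθ = |CA|² = 0.0501169 m²;  d cosθ + r = +0.077172 m.
|ω_lever| = |0.1284·9.215·+0.077172| / 0.0501169 = 1.822 rad/s.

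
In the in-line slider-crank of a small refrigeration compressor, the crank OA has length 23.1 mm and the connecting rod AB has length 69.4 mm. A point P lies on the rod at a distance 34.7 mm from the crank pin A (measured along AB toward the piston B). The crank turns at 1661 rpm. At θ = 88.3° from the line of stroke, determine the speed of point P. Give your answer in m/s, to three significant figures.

ω = 173.9 rad/s.  Crank-pin speed |V_A| = rω = 4.018 m/s, perpendicular to OA.
Rod angle: sinφ = −(r/L) sinθ ⇒ φ = -19.433°; ω_rod = −rω cosθ/√(L²−r²sin²θ) = -1.8213 rad/s.
V_P = V_A + ω_rod × AP, with AP = 0.0347 m along the rod.
Components: V_Px = −rω sinθ − a·ω_rod·sinφ = -4.0373 m/s;  V_Py = rω cosθ + a·ω_rod·cosφ = +0.0596 m/s.
|V_P| = √(V_Px² + V_Py²) = 4.0377 m/s.

4.04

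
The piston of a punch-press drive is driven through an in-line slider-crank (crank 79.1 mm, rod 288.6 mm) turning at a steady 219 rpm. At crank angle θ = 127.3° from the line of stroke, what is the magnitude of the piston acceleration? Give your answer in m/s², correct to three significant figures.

ω = 2π·219/60 = 22.93 rad/s
x(θ) = r cosθ + √(L² − r² sin²θ); with ω constant, a = ω²·d²x/dθ².
d²x/dθ² = −r cosθ − r²(cos2θ)/√u − r⁴ sin²2θ/(4u^{3/2}),  u = L² − r² sin²θ = 0.0793308 m².
Substituting r = 0.0791 m, L = 0.2886 m, θ = 127.3°: d²x/dθ² = +0.053426 m.
a = ω²·d²x/dθ² = (22.93)²·(+0.053426) = +28.099 m/s²;  |a| = 28.099 m/s².

28.1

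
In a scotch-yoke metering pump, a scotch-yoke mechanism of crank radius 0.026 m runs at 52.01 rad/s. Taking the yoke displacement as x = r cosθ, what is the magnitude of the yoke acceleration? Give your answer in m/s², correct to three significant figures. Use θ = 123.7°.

39.0

ω = 52.01 rad/s
x = r cosθ ⇒ ẍ = −rω² cosθ (ω constant).
|a| = rω²|cosθ| = 0.026·(52.01)²·|cos 123.7°| = 39.023 m/s².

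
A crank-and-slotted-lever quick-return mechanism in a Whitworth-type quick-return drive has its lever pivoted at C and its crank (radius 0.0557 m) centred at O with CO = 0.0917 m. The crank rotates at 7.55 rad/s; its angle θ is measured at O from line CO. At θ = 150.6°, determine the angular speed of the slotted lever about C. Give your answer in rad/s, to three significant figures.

ω = 7.55 rad/s
Crank pin A relative to C: A = (d + r cosθ, r sinθ); lever angle φ = atan2(r sinθ, d + r cosθ).
Differentiating tanφ: φ̇ = rω(d cosθ + r)/(d² + r² + 2dr cosθ).
d² + r² + 2dr cosθ = |CA|² = 0.0026116 m²;  d cosθ + r = -0.02419 m.
|ω_lever| = |0.0557·7.55·-0.02419| / 0.0026116 = 3.8953 rad/s.

3.90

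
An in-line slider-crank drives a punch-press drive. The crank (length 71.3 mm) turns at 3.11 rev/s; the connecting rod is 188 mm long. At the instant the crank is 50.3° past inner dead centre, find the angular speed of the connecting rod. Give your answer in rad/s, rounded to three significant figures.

ω = 19.54 rad/s (converted from 3.11 rev/s).
The rod makes angle φ with the slider axis where L sinφ = r sinθ; differentiating, L cosφ·φ̇ = r ω cosθ.
L cosφ = √(L² − r² sin²θ) = 0.17982 m.
|ω_rod| = r ω |cosθ| / √(L² − r² sin²θ) = 0.0713·19.54·0.63877/0.17982 = 4.9492 rad/s.

4.95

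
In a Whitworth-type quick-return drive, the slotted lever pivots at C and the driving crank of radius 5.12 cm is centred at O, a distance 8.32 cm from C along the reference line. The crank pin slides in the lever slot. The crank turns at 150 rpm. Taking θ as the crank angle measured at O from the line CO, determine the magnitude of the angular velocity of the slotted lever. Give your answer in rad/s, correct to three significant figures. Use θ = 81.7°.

ω = 15.71 rad/s (from 150 rpm).
Crank pin A relative to C: A = (d + r cosθ, r sinθ); lever angle φ = atan2(r sinθ, d + r cosθ).
Differentiating tanφ: φ̇ = rω(d cosθ + r)/(d² + r² + 2dr cosθ).
d² + r² + 2dr cosθ = |CA|² = 0.0107735 m²;  d cosθ + r = +0.06321 m.
|ω_lever| = |0.0512·15.71·+0.06321| / 0.0107735 = 4.7187 rad/s.

4.72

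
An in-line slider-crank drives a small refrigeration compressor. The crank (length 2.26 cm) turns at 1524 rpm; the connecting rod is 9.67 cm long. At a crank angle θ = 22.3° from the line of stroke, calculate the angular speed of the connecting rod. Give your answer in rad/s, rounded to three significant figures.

34.6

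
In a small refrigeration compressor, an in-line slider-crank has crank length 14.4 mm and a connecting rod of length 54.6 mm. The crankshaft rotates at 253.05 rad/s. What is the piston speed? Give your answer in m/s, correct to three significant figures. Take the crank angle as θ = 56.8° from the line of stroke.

ω = 253.1 rad/s
For an in-line slider-crank, x = r cosθ + √(L² − r² sin²θ), so v = −rω sinθ·[1 + r cosθ/√(L² − r² sin²θ)].
With r = 0.0144 m, L = 0.0546 m, θ = 56.8°: √(L² − r² sin²θ) = 0.053254 m.
v = −0.0144·253.1·0.83676·[1 + 0.0144·0.54756/0.053254] = -3.5006 m/s.
|v| = 3.5006 m/s.

3.50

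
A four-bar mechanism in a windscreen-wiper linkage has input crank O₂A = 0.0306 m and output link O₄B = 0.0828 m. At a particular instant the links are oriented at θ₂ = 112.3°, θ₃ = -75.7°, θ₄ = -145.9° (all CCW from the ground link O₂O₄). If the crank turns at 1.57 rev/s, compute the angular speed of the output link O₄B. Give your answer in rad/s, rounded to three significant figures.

0.539

ω₂ = 9.865 rad/s (from 1.57 rev/s).
Differentiating the loop-closure r₂e^{iθ₂}+r₃e^{iθ₃}=r₁+r₄e^{iθ₄} gives r₂ω₂e^{iθ₂}+r₃ω₃e^{iθ₃}=r₄ω₄e^{iθ₄}.
Eliminating the other unknown: ω₄ = r₂ω₂ sin(θ₂−θ₃) / [r₄ sin(θ₄−θ₃)].
Numerator sine = -0.13917; denominator sine = -0.94088.
Result = 0.0306·9.865·(-0.13917) / (0.0828·(-0.94088)) = +0.53925 rad/s; magnitude 0.53925 rad/s.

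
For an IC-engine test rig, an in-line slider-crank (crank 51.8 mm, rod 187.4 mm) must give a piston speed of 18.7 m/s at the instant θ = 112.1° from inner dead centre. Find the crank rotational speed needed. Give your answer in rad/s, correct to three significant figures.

437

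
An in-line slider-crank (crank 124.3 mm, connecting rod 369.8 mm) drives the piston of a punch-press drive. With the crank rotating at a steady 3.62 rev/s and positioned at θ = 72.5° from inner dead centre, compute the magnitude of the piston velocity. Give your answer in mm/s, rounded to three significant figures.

ω = 2π·3.62 = 22.75 rad/s
For an in-line slider-crank, x = r cosθ + √(L² − r² sin²θ), so v = −rω sinθ·[1 + r cosθ/√(L² − r² sin²θ)].
With r = 0.1243 m, L = 0.3698 m, θ = 72.5°: √(L² − r² sin²θ) = 0.35028 m.
v = −0.1243·22.75·0.95372·[1 + 0.1243·0.30071/0.35028] = -2.9841 m/s.
|v| = 2.9841 m/s = 2984.1 mm/s.

2980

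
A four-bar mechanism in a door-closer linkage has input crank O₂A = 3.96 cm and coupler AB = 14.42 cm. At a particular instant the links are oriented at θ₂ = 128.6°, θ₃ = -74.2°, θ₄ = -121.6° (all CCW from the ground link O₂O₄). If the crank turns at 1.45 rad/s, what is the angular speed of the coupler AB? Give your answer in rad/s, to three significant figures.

0.509

ω₂ = 1.45 rad/s
Differentiating the loop-closure r₂e^{iθ₂}+r₃e^{iθ₃}=r₁+r₄e^{iθ₄} gives r₂ω₂e^{iθ₂}+r₃ω₃e^{iθ₃}=r₄ω₄e^{iθ₄}.
Eliminating the other unknown: ω₃ = r₂ω₂ sin(θ₄−θ₂) / [r₃ sin(θ₃−θ₄)].
Numerator sine = +0.94088; denominator sine = +0.73610.
Result = 0.0396·1.45·(+0.94088) / (0.1442·(+0.73610)) = +0.50898 rad/s; magnitude 0.50898 rad/s.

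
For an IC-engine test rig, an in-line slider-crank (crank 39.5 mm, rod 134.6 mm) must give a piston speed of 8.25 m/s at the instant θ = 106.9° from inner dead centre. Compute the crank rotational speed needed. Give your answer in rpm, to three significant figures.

2290

For an in-line slider-crank, |v_piston| = rω|sinθ|·[1 + r cosθ/√(L² − r² sin²θ)].
With r = 0.0395 m, L = 0.1346 m, θ = 106.9°: the bracketed kinematic factor |dx/dθ| = 0.034435 m.
ω = v/|dx/dθ| = 8.25/0.034435 = 239.58 rad/s.
N = 60ω/(2π) = 2287.9 rpm.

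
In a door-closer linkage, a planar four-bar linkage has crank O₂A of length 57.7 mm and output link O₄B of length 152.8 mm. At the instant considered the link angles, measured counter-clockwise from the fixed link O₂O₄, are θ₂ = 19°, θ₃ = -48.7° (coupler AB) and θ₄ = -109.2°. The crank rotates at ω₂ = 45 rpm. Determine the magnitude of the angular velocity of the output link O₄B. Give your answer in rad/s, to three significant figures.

ω₂ = 4.712 rad/s (from 45 rpm).
Differentiating the loop-closure r₂e^{iθ₂}+r₃e^{iθ₃}=r₁+r₄e^{iθ₄} gives r₂ω₂e^{iθ₂}+r₃ω₃e^{iθ₃}=r₄ω₄e^{iθ₄}.
Eliminating the other unknown: ω₄ = r₂ω₂ sin(θ₂−θ₃) / [r₄ sin(θ₄−θ₃)].
Numerator sine = +0.92521; denominator sine = -0.87036.
Result = 0.0577·4.712·(+0.92521) / (0.1528·(-0.87036)) = -1.8916 rad/s; magnitude 1.8916 rad/s.

1.89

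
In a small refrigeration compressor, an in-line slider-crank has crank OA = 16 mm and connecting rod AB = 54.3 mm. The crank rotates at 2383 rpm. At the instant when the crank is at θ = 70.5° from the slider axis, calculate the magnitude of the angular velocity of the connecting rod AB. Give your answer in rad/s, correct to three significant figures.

25.6

ω = 249.5 rad/s (converted from 2383 rpm).
The rod makes angle φ with the slider axis where L sinφ = r sinθ; differentiating, L cosφ·φ̇ = r ω cosθ.
L cosφ = √(L² − r² sin²θ) = 0.052163 m.
|ω_rod| = r ω |cosθ| / √(L² − r² sin²θ) = 0.016·249.5·0.33381/0.052163 = 25.551 rad/s.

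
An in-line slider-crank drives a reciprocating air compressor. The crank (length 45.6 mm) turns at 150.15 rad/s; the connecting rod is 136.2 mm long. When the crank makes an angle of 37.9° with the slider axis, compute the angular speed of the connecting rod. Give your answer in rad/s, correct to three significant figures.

40.5

ω = 150.2 rad/s
The rod makes angle φ with the slider axis where L sinφ = r sinθ; differentiating, L cosφ·φ̇ = r ω cosθ.
L cosφ = √(L² − r² sin²θ) = 0.13329 m.
|ω_rod| = r ω |cosθ| / √(L² − r² sin²θ) = 0.0456·150.2·0.78908/0.13329 = 40.534 rad/s.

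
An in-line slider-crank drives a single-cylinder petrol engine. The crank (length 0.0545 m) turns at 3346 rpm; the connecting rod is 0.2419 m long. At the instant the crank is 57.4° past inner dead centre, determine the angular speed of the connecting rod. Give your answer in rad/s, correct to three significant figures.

43.3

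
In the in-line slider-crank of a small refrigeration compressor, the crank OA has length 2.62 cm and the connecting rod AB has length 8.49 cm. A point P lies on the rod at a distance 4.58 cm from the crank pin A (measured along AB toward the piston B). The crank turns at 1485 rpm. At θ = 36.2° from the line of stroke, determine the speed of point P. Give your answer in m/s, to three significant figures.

3.13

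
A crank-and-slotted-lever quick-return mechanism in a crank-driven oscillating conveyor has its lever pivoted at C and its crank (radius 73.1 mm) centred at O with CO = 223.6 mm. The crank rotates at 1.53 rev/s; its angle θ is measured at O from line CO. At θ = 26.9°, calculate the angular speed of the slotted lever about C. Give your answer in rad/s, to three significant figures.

2.27

ω = 9.613 rad/s (from 1.53 rev/s).
Crank pin A relative to C: A = (d + r cosθ, r sinθ); lever angle φ = atan2(r sinθ, d + r cosθ).
Differentiating tanφ: φ̇ = rω(d cosθ + r)/(d² + r² + 2dr cosθ).
d² + r² + 2dr cosθ = |CA|² = 0.0844937 m²;  d cosθ + r = +0.27251 m.
|ω_lever| = |0.0731·9.613·+0.27251| / 0.0844937 = 2.2664 rad/s.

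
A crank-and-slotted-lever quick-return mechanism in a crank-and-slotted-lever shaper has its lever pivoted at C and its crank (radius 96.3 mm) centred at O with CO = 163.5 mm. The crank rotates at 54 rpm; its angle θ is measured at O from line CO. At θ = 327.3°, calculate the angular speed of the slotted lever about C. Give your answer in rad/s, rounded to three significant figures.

2.04

ω = 5.655 rad/s (from 54 rpm).
Crank pin A relative to C: A = (d + r cosθ, r sinθ); lever angle φ = atan2(r sinθ, d + r cosθ).
Differentiating tanφ: φ̇ = rω(d cosθ + r)/(d² + r² + 2dr cosθ).
d² + r² + 2dr cosθ = |CA|² = 0.0625052 m²;  d cosθ + r = +0.23389 m.
|ω_lever| = |0.0963·5.655·+0.23389| / 0.0625052 = 2.0377 rad/s.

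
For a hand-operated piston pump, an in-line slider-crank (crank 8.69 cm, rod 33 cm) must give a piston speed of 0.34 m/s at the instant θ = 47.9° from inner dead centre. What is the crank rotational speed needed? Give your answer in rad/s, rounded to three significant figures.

For an in-line slider-crank, |v_piston| = rω|sinθ|·[1 + r cosθ/√(L² − r² sin²θ)].
With r = 0.0869 m, L = 0.33 m, θ = 47.9°: the bracketed kinematic factor |dx/dθ| = 0.076085 m.
ω = v/|dx/dθ| = 0.34/0.076085 = 4.4687 rad/s.

4.47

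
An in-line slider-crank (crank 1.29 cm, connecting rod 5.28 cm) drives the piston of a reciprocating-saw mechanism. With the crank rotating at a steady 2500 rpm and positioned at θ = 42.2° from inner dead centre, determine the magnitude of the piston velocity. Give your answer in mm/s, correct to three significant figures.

2680

ω = 2π·2500/60 = 261.8 rad/s
For an in-line slider-crank, x = r cosθ + √(L² − r² sin²θ), so v = −rω sinθ·[1 + r cosθ/√(L² − r² sin²θ)].
With r = 0.0129 m, L = 0.0528 m, θ = 42.2°: √(L² − r² sin²θ) = 0.052084 m.
v = −0.0129·261.8·0.67172·[1 + 0.0129·0.74080/0.052084] = -2.6848 m/s.
|v| = 2.6848 m/s = 2684.8 mm/s.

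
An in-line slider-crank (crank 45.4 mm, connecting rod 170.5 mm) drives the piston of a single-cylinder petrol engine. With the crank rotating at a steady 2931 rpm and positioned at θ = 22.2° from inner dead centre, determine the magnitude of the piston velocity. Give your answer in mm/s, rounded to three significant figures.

ω = 2π·2931/60 = 306.9 rad/s
For an in-line slider-crank, x = r cosθ + √(L² − r² sin²θ), so v = −rω sinθ·[1 + r cosθ/√(L² − r² sin²θ)].
With r = 0.0454 m, L = 0.1705 m, θ = 22.2°: √(L² − r² sin²θ) = 0.16963 m.
v = −0.0454·306.9·0.37784·[1 + 0.0454·0.92587/0.16963] = -6.5698 m/s.
|v| = 6.5698 m/s = 6569.8 mm/s.

6570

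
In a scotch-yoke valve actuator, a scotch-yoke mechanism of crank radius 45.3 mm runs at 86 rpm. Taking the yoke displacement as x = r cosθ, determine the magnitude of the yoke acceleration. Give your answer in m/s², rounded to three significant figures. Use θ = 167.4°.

ω = 9.006 rad/s (from 86 rpm).
x = r cosθ ⇒ ẍ = −rω² cosθ (ω constant).
|a| = rω²|cosθ| = 0.0453·(9.006)²·|cos 167.4°| = 3.5856 m/s².

3.59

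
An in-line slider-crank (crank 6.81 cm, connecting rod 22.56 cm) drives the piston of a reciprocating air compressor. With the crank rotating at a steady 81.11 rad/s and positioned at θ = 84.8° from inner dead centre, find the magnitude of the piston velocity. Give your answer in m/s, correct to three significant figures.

ω = 81.11 rad/s
For an in-line slider-crank, x = r cosθ + √(L² − r² sin²θ), so v = −rω sinθ·[1 + r cosθ/√(L² − r² sin²θ)].
With r = 0.0681 m, L = 0.2256 m, θ = 84.8°: √(L² − r² sin²θ) = 0.21516 m.
v = −0.0681·81.11·0.99588·[1 + 0.0681·0.09063/0.21516] = -5.6587 m/s.
|v| = 5.6587 m/s.

5.66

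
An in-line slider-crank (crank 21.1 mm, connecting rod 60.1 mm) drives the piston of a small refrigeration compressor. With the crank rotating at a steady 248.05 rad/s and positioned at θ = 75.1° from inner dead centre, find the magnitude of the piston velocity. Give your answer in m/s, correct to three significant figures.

ω = 248.1 rad/s
For an in-line slider-crank, x = r cosθ + √(L² − r² sin²θ), so v = −rω sinθ·[1 + r cosθ/√(L² − r² sin²θ)].
With r = 0.0211 m, L = 0.0601 m, θ = 75.1°: √(L² − r² sin²θ) = 0.056535 m.
v = −0.0211·248.1·0.96638·[1 + 0.0211·0.25713/0.056535] = -5.5433 m/s.
|v| = 5.5433 m/s.

5.54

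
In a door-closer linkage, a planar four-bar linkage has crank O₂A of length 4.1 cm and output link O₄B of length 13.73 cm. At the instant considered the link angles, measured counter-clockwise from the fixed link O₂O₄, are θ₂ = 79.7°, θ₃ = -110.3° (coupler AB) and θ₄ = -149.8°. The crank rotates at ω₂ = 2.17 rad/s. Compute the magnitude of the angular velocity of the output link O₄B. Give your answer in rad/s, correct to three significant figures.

ω₂ = 2.17 rad/s
Differentiating the loop-closure r₂e^{iθ₂}+r₃e^{iθ₃}=r₁+r₄e^{iθ₄} gives r₂ω₂e^{iθ₂}+r₃ω₃e^{iθ₃}=r₄ω₄e^{iθ₄}.
Eliminating the other unknown: ω₄ = r₂ω₂ sin(θ₂−θ₃) / [r₄ sin(θ₄−θ₃)].
Numerator sine = -0.17365; denominator sine = -0.63608.
Result = 0.041·2.17·(-0.17365) / (0.1373·(-0.63608)) = +0.1769 rad/s; magnitude 0.1769 rad/s.

0.177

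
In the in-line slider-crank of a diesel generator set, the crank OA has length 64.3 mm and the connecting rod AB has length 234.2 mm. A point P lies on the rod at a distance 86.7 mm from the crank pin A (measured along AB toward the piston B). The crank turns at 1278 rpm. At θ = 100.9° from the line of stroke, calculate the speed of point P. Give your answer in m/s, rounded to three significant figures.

8.34

ω = 133.8 rad/s.  Crank-pin speed |V_A| = rω = 8.6054 m/s, perpendicular to OA.
Rod angle: sinφ = −(r/L) sinθ ⇒ φ = -15.640°; ω_rod = −rω cosθ/√(L²−r²sin²θ) = +7.2152 rad/s.
V_P = V_A + ω_rod × AP, with AP = 0.0867 m along the rod.
Components: V_Px = −rω sinθ − a·ω_rod·sinφ = -8.2815 m/s;  V_Py = rω cosθ + a·ω_rod·cosφ = -1.0248 m/s.
|V_P| = √(V_Px² + V_Py²) = 8.3447 m/s.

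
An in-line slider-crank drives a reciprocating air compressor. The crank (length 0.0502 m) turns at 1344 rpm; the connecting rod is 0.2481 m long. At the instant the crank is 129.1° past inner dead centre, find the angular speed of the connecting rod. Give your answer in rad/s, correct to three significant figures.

ω = 140.7 rad/s (converted from 1344 rpm).
The rod makes angle φ with the slider axis where L sinφ = r sinθ; differentiating, L cosφ·φ̇ = r ω cosθ.
L cosφ = √(L² − r² sin²θ) = 0.24502 m.
|ω_rod| = r ω |cosθ| / √(L² − r² sin²θ) = 0.0502·140.7·0.63068/0.24502 = 18.186 rad/s.

18.2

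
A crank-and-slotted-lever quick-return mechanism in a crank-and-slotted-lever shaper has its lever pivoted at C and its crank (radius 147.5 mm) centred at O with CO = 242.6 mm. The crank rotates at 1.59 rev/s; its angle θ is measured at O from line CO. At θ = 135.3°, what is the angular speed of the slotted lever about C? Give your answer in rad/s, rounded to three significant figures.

ω = 9.99 rad/s (from 1.59 rev/s).
Crank pin A relative to C: A = (d + r cosθ, r sinθ); lever angle φ = atan2(r sinθ, d + r cosθ).
Differentiating tanφ: φ̇ = rω(d cosθ + r)/(d² + r² + 2dr cosθ).
d² + r² + 2dr cosθ = |CA|² = 0.0297412 m²;  d cosθ + r = -0.02494 m.
|ω_lever| = |0.1475·9.99·-0.02494| / 0.0297412 = 1.2357 rad/s.

1.24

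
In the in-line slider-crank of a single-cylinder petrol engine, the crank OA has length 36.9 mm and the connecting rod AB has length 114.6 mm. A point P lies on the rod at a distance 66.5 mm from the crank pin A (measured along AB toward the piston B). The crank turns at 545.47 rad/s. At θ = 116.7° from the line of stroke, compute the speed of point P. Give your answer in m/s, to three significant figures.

ω = 545.5 rad/s.  Crank-pin speed |V_A| = rω = 20.128 m/s, perpendicular to OA.
Rod angle: sinφ = −(r/L) sinθ ⇒ φ = -16.718°; ω_rod = −rω cosθ/√(L²−r²sin²θ) = +82.399 rad/s.
V_P = V_A + ω_rod × AP, with AP = 0.0665 m along the rod.
Components: V_Px = −rω sinθ − a·ω_rod·sinφ = -16.405 m/s;  V_Py = rω cosθ + a·ω_rod·cosφ = -3.7959 m/s.
|V_P| = √(V_Px² + V_Py²) = 16.839 m/s.

16.8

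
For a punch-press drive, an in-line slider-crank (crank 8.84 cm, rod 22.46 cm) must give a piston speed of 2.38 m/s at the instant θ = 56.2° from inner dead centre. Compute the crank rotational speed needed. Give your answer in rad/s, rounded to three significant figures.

For an in-line slider-crank, |v_piston| = rω|sinθ|·[1 + r cosθ/√(L² − r² sin²θ)].
With r = 0.0884 m, L = 0.2246 m, θ = 56.2°: the bracketed kinematic factor |dx/dθ| = 0.090479 m.
ω = v/|dx/dθ| = 2.38/0.090479 = 26.304 rad/s.

26.3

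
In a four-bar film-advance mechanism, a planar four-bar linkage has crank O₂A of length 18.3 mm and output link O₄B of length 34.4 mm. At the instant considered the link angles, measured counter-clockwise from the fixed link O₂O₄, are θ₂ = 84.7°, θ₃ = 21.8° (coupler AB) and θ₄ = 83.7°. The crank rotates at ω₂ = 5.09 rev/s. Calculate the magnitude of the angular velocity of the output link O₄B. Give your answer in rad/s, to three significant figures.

17.2

ω₂ = 31.98 rad/s (from 5.09 rev/s).
Differentiating the loop-closure r₂e^{iθ₂}+r₃e^{iθ₃}=r₁+r₄e^{iθ₄} gives r₂ω₂e^{iθ₂}+r₃ω₃e^{iθ₃}=r₄ω₄e^{iθ₄}.
Eliminating the other unknown: ω₄ = r₂ω₂ sin(θ₂−θ₃) / [r₄ sin(θ₄−θ₃)].
Numerator sine = +0.89021; denominator sine = +0.88213.
Result = 0.0183·31.98·(+0.89021) / (0.0344·(+0.88213)) = +17.169 rad/s; magnitude 17.169 rad/s.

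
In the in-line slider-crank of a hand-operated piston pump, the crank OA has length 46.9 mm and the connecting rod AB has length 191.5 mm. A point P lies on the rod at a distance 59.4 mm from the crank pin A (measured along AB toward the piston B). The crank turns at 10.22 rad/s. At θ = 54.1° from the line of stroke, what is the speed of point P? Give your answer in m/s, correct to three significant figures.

ω = 10.22 rad/s.  Crank-pin speed |V_A| = rω = 0.47932 m/s, perpendicular to OA.
Rod angle: sinφ = −(r/L) sinθ ⇒ φ = -11.443°; ω_rod = −rω cosθ/√(L²−r²sin²θ) = -1.4974 rad/s.
V_P = V_A + ω_rod × AP, with AP = 0.0594 m along the rod.
Components: V_Px = −rω sinθ − a·ω_rod·sinφ = -0.40591 m/s;  V_Py = rω cosθ + a·ω_rod·cosφ = +0.19388 m/s.
|V_P| = √(V_Px² + V_Py²) = 0.44984 m/s.

0.450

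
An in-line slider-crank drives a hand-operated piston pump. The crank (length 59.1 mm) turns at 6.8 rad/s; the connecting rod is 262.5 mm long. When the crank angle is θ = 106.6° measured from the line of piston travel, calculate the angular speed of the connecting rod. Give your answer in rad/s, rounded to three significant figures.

ω = 6.8 rad/s
The rod makes angle φ with the slider axis where L sinφ = r sinθ; differentiating, L cosφ·φ̇ = r ω cosθ.
L cosφ = √(L² − r² sin²θ) = 0.25632 m.
|ω_rod| = r ω |cosθ| / √(L² − r² sin²θ) = 0.0591·6.8·0.28569/0.25632 = 0.44793 rad/s.

0.448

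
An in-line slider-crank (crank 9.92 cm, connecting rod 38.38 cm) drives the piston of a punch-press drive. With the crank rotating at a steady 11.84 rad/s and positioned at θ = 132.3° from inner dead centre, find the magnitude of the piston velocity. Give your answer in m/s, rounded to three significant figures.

ω = 11.84 rad/s
For an in-line slider-crank, x = r cosθ + √(L² − r² sin²θ), so v = −rω sinθ·[1 + r cosθ/√(L² − r² sin²θ)].
With r = 0.0992 m, L = 0.3838 m, θ = 132.3°: √(L² − r² sin²θ) = 0.37672 m.
v = −0.0992·11.84·0.73963·[1 + 0.0992·-0.67301/0.37672] = -0.71476 m/s.
|v| = 0.71476 m/s.

0.715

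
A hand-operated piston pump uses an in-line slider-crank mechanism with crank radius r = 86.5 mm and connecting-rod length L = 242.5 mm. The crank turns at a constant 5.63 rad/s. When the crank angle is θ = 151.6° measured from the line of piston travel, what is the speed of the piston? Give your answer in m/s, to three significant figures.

ω = 5.63 rad/s
For an in-line slider-crank, x = r cosθ + √(L² − r² sin²θ), so v = −rω sinθ·[1 + r cosθ/√(L² − r² sin²θ)].
With r = 0.0865 m, L = 0.2425 m, θ = 151.6°: √(L² − r² sin²θ) = 0.23898 m.
v = −0.0865·5.63·0.47562·[1 + 0.0865·-0.87965/0.23898] = -0.15788 m/s.
|v| = 0.15788 m/s.

0.158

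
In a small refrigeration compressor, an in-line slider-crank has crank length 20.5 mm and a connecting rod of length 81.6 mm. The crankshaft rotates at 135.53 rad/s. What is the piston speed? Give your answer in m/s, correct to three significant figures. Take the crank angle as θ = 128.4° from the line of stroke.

ω = 135.5 rad/s
For an in-line slider-crank, x = r cosθ + √(L² − r² sin²θ), so v = −rω sinθ·[1 + r cosθ/√(L² − r² sin²θ)].
With r = 0.0205 m, L = 0.0816 m, θ = 128.4°: √(L² − r² sin²θ) = 0.080003 m.
v = −0.0205·135.5·0.78369·[1 + 0.0205·-0.62115/0.080003] = -1.8308 m/s.
|v| = 1.8308 m/s.

1.83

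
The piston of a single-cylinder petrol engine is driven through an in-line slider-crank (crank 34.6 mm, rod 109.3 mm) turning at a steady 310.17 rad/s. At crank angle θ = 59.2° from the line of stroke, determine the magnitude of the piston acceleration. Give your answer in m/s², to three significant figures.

ω = 310.2 rad/s
x(θ) = r cosθ + √(L² − r² sin²θ); with ω constant, a = ω²·d²x/dθ².
d²x/dθ² = −r cosθ − r²(cos2θ)/√u − r⁴ sin²2θ/(4u^{3/2}),  u = L² − r² sin²θ = 0.0110632 m².
Substituting r = 0.0346 m, L = 0.1093 m, θ = 59.2°: d²x/dθ² = -0.012541 m.
a = ω²·d²x/dθ² = (310.2)²·(-0.012541) = -1206.6 m/s²;  |a| = 1206.6 m/s².

1210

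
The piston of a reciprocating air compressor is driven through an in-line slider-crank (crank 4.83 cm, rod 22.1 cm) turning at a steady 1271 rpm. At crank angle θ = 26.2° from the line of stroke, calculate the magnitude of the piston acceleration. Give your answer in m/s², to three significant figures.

ω = 2π·1271/60 = 133.1 rad/s
x(θ) = r cosθ + √(L² − r² sin²θ); with ω constant, a = ω²·d²x/dθ².
d²x/dθ² = −r cosθ − r²(cos2θ)/√u − r⁴ sin²2θ/(4u^{3/2}),  u = L² − r² sin²θ = 0.0483863 m².
Substituting r = 0.0483 m, L = 0.221 m, θ = 26.2°: d²x/dθ² = -0.049889 m.
a = ω²·d²x/dθ² = (133.1)²·(-0.049889) = -883.79 m/s²;  |a| = 883.79 m/s².

884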